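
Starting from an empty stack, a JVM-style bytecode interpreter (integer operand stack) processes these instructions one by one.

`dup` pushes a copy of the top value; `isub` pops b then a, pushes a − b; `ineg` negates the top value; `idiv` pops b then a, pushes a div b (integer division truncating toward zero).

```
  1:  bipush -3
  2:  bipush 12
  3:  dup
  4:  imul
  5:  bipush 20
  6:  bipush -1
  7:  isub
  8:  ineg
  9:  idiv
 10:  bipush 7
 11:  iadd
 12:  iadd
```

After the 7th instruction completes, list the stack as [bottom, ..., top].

[-3, 144, 21]

bipush -3 : -3
bipush 12 : -3 12
dup       : -3 12 12
imul      : -3 144
bipush 20 : -3 144 20
bipush -1 : -3 144 20 -1
isub      : -3 144 21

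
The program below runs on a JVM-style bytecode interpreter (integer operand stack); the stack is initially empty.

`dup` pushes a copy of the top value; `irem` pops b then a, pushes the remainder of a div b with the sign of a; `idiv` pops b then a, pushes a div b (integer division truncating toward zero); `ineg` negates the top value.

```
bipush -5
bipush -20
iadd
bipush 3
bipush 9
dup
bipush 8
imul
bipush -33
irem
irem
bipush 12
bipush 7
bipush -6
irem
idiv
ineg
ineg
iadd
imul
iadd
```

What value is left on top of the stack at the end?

20

bipush -5  : -5
bipush -20 : -5 -20
iadd       : -25
bipush 3   : -25 3
bipush 9   : -25 3 9
dup        : -25 3 9 9
bipush 8   : -25 3 9 9 8
imul       : -25 3 9 72
bipush -33 : -25 3 9 72 -33
irem       : -25 3 9 6
irem       : -25 3 3
bipush 12  : -25 3 3 12
bipush 7   : -25 3 3 12 7
bipush -6  : -25 3 3 12 7 -6
irem       : -25 3 3 12 1
idiv       : -25 3 3 12
ineg       : -25 3 3 -12
ineg       : -25 3 3 12
iadd       : -25 3 15
imul       : -25 45
iadd       : 20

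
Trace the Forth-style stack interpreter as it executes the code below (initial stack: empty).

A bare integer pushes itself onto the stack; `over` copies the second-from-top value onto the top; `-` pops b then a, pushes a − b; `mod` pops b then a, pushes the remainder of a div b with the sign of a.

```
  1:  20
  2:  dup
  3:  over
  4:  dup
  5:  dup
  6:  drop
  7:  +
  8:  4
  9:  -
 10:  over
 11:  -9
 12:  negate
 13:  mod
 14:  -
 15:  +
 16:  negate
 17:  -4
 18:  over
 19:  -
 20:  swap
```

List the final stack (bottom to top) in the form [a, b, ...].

[20, 50, -54]

20     → [20]
dup    → [20, 20]
over   → [20, 20, 20]
dup    → [20, 20, 20, 20]
dup    → [20, 20, 20, 20, 20]
drop   → [20, 20, 20, 20]
+      → [20, 20, 40]
4      → [20, 20, 40, 4]
-      → [20, 20, 36]
over   → [20, 20, 36, 20]
-9     → [20, 20, 36, 20, -9]
negate → [20, 20, 36, 20, 9]
mod    → [20, 20, 36, 2]
-      → [20, 20, 34]
+      → [20, 54]
negate → [20, -54]
-4     → [20, -54, -4]
over   → [20, -54, -4, -54]
-      → [20, -54, 50]
swap   → [20, 50, -54]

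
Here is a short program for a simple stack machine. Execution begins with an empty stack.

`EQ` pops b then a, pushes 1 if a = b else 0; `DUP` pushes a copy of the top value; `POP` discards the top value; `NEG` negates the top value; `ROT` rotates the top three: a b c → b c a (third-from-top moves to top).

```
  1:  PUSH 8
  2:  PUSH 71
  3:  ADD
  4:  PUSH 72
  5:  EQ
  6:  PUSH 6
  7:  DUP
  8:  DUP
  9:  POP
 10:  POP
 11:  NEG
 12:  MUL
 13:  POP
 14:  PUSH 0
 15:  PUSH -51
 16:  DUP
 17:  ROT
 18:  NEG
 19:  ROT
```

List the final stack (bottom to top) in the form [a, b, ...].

[-51, 0, -51]

PUSH 8   : 8
PUSH 71  : 8 71
ADD      : 79
PUSH 72  : 79 72
EQ       : 0
PUSH 6   : 0 6
DUP      : 0 6 6
DUP      : 0 6 6 6
POP      : 0 6 6
POP      : 0 6
NEG      : 0 -6
MUL      : 0
POP      : (empty)
PUSH 0   : 0
PUSH -51 : 0 -51
DUP      : 0 -51 -51
ROT      : -51 -51 0
NEG      : -51 -51 0
ROT      : -51 0 -51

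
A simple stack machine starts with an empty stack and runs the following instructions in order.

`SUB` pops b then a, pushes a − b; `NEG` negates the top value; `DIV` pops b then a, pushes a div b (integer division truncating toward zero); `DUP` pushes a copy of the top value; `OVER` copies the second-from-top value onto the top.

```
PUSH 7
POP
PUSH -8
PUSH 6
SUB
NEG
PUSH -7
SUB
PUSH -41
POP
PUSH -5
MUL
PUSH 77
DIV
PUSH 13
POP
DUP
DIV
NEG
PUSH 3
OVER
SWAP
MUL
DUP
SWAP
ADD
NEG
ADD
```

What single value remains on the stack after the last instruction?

5

PUSH 7   -> 7
POP      -> (empty)
PUSH -8  -> -8
PUSH 6   -> -8 6
SUB      -> -14
NEG      -> 14
PUSH -7  -> 14 -7
SUB      -> 21
PUSH -41 -> 21 -41
POP      -> 21
PUSH -5  -> 21 -5
MUL      -> -105
PUSH 77  -> -105 77
DIV      -> -1
PUSH 13  -> -1 13
POP      -> -1
DUP      -> -1 -1
DIV      -> 1
NEG      -> -1
PUSH 3   -> -1 3
OVER     -> -1 3 -1
SWAP     -> -1 -1 3
MUL      -> -1 -3
DUP      -> -1 -3 -3
SWAP     -> -1 -3 -3
ADD      -> -1 -6
NEG      -> -1 6
ADD      -> 5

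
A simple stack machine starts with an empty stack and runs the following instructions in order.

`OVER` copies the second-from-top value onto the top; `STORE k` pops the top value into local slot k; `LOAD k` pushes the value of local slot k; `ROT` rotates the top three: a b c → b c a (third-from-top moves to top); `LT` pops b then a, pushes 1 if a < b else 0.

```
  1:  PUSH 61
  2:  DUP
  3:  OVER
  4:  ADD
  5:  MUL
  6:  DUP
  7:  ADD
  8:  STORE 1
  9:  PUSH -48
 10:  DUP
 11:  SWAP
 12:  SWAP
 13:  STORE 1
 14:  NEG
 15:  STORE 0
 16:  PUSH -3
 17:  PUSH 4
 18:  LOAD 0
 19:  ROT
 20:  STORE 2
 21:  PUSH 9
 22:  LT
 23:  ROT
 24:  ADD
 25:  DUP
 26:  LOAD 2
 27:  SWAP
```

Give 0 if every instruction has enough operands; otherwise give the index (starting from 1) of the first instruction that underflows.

23

PUSH 61   [61]
DUP       [61, 61]
OVER      [61, 61, 61]
ADD       [61, 122]
MUL       [7442]
DUP       [7442, 7442]
ADD       [14884]
STORE 1   []
PUSH -48  [-48]
DUP       [-48, -48]
SWAP      [-48, -48]
SWAP      [-48, -48]
STORE 1   [-48]
NEG       [48]
STORE 0   []
PUSH -3   [-3]
PUSH 4    [-3, 4]
LOAD 0    [-3, 4, 48]
ROT       [4, 48, -3]
STORE 2   [4, 48]
PUSH 9    [4, 48, 9]
LT        [4, 0]
ROT  — needs 3 operands, stack has 2 → underflow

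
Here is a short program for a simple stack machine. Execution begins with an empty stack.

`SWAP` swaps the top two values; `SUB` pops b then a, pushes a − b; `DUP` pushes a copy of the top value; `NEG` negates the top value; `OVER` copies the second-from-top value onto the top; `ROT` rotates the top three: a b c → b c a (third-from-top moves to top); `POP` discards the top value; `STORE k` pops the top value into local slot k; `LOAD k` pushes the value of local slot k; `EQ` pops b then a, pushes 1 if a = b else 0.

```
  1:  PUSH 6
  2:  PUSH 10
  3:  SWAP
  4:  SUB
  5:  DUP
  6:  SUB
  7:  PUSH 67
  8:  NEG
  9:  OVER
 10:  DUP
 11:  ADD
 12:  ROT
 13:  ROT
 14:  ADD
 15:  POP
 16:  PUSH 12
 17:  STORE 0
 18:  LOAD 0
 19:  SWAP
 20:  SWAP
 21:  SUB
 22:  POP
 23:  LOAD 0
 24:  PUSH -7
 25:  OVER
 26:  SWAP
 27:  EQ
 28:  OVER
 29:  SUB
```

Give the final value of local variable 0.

PUSH 6  → 6
PUSH 10 → 6 10
SWAP    → 10 6
SUB     → 4
DUP     → 4 4
SUB     → 0
PUSH 67 → 0 67
NEG     → 0 -67
OVER    → 0 -67 0
DUP     → 0 -67 0 0
ADD     → 0 -67 0
ROT     → -67 0 0
ROT     → 0 0 -67
ADD     → 0 -67
POP     → 0
PUSH 12 → 0 12
STORE 0 → 0
LOAD 0  → 0 12
SWAP    → 12 0
SWAP    → 0 12
SUB     → -12
POP     → (empty)
LOAD 0  → 12
PUSH -7 → 12 -7
OVER    → 12 -7 12
SWAP    → 12 12 -7
EQ      → 12 0
OVER    → 12 0 12
SUB     → 12 -12

12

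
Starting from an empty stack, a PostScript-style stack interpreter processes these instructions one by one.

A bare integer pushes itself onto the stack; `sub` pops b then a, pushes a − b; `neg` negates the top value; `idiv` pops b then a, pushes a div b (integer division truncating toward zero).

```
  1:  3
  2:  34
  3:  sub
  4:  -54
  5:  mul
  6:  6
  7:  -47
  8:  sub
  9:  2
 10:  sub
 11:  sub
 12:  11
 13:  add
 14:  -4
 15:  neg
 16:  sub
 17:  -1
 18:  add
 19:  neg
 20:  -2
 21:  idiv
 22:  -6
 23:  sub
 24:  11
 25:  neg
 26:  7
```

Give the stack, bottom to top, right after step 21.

[814]

3    -> [3]
34   -> [3, 34]
sub  -> [-31]
-54  -> [-31, -54]
mul  -> [1674]
6    -> [1674, 6]
-47  -> [1674, 6, -47]
sub  -> [1674, 53]
2    -> [1674, 53, 2]
sub  -> [1674, 51]
sub  -> [1623]
11   -> [1623, 11]
add  -> [1634]
-4   -> [1634, -4]
neg  -> [1634, 4]
sub  -> [1630]
-1   -> [1630, -1]
add  -> [1629]
neg  -> [-1629]
-2   -> [-1629, -2]
idiv -> [814]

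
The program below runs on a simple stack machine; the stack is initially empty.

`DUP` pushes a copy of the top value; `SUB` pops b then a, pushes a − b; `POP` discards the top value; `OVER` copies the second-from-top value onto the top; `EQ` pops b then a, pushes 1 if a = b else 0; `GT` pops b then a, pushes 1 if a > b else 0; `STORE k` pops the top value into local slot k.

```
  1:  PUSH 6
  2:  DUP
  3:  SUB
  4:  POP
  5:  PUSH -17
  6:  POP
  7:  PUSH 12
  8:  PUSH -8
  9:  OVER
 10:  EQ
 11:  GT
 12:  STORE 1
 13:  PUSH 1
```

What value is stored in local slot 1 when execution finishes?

1

PUSH 6    [6]
DUP       [6, 6]
SUB       [0]
POP       []
PUSH -17  [-17]
POP       []
PUSH 12   [12]
PUSH -8   [12, -8]
OVER      [12, -8, 12]
EQ        [12, 0]
GT        [1]
STORE 1   []
PUSH 1    [1]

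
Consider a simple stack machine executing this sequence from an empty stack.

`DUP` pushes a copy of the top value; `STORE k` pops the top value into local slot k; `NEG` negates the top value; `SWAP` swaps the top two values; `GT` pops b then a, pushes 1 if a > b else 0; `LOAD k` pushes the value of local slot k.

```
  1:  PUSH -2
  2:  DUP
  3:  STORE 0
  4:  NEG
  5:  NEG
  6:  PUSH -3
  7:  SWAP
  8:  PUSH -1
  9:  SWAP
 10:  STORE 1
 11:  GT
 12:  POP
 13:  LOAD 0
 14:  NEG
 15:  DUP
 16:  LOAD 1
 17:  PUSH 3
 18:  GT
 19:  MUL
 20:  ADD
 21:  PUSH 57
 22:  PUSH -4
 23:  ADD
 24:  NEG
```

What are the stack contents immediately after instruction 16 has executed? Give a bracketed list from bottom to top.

PUSH -2 -> [-2]
DUP     -> [-2, -2]
STORE 0 -> [-2]
NEG     -> [2]
NEG     -> [-2]
PUSH -3 -> [-2, -3]
SWAP    -> [-3, -2]
PUSH -1 -> [-3, -2, -1]
SWAP    -> [-3, -1, -2]
STORE 1 -> [-3, -1]
GT      -> [0]
POP     -> []
LOAD 0  -> [-2]
NEG     -> [2]
DUP     -> [2, 2]
LOAD 1  -> [2, 2, -2]

[2, 2, -2]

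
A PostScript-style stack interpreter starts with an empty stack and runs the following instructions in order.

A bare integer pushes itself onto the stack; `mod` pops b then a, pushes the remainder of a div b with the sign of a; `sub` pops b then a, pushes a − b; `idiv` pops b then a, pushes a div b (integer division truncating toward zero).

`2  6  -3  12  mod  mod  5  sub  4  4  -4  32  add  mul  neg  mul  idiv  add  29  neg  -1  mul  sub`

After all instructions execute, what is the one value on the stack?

-27

2    -> [2]
6    -> [2, 6]
-3   -> [2, 6, -3]
12   -> [2, 6, -3, 12]
mod  -> [2, 6, -3]
mod  -> [2, 0]
5    -> [2, 0, 5]
sub  -> [2, -5]
4    -> [2, -5, 4]
4    -> [2, -5, 4, 4]
-4   -> [2, -5, 4, 4, -4]
32   -> [2, -5, 4, 4, -4, 32]
add  -> [2, -5, 4, 4, 28]
mul  -> [2, -5, 4, 112]
neg  -> [2, -5, 4, -112]
mul  -> [2, -5, -448]
idiv -> [2, 0]
add  -> [2]
29   -> [2, 29]
neg  -> [2, -29]
-1   -> [2, -29, -1]
mul  -> [2, 29]
sub  -> [-27]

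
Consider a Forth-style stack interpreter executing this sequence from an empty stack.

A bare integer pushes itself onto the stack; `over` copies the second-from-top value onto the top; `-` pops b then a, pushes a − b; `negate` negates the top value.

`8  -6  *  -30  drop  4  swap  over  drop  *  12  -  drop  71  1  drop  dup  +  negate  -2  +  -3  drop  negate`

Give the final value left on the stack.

144

8      -> 8
-6     -> 8 -6
*      -> -48
-30    -> -48 -30
drop   -> -48
4      -> -48 4
swap   -> 4 -48
over   -> 4 -48 4
drop   -> 4 -48
*      -> -192
12     -> -192 12
-      -> -204
drop   -> (empty)
71     -> 71
1      -> 71 1
drop   -> 71
dup    -> 71 71
+      -> 142
negate -> -142
-2     -> -142 -2
+      -> -144
-3     -> -144 -3
drop   -> -144
negate -> 144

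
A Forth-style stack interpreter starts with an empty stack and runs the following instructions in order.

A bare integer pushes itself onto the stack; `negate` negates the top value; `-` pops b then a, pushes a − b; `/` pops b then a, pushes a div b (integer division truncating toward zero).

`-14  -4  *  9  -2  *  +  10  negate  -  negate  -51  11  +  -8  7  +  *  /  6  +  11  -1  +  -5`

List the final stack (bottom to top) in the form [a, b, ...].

[5, 10, -5]

-14    : [-14]
-4     : [-14, -4]
*      : [56]
9      : [56, 9]
-2     : [56, 9, -2]
*      : [56, -18]
+      : [38]
10     : [38, 10]
negate : [38, -10]
-      : [48]
negate : [-48]
-51    : [-48, -51]
11     : [-48, -51, 11]
+      : [-48, -40]
-8     : [-48, -40, -8]
7      : [-48, -40, -8, 7]
+      : [-48, -40, -1]
*      : [-48, 40]
/      : [-1]
6      : [-1, 6]
+      : [5]
11     : [5, 11]
-1     : [5, 11, -1]
+      : [5, 10]
-5     : [5, 10, -5]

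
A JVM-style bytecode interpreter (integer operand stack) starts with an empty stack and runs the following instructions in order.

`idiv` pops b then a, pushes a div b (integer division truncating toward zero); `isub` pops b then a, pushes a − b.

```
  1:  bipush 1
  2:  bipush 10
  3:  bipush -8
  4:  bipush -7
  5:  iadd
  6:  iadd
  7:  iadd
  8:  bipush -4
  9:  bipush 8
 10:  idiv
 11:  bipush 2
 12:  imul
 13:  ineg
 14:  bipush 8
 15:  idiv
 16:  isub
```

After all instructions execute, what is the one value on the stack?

-4

bipush 1  : 1
bipush 10 : 1 10
bipush -8 : 1 10 -8
bipush -7 : 1 10 -8 -7
iadd      : 1 10 -15
iadd      : 1 -5
iadd      : -4
bipush -4 : -4 -4
bipush 8  : -4 -4 8
idiv      : -4 0
bipush 2  : -4 0 2
imul      : -4 0
ineg      : -4 0
bipush 8  : -4 0 8
idiv      : -4 0
isub      : -4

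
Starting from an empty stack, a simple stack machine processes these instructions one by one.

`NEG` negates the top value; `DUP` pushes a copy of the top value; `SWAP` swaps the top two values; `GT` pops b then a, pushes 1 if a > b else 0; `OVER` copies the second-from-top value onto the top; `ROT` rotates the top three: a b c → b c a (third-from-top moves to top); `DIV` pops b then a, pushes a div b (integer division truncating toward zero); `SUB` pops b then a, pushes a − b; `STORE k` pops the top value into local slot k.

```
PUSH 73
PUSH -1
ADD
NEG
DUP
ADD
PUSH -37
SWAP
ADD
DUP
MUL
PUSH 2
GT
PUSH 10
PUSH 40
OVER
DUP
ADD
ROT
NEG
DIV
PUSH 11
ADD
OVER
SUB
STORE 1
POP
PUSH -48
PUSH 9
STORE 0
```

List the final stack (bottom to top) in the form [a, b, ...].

[1, -48]

PUSH 73  -> [73]
PUSH -1  -> [73, -1]
ADD      -> [72]
NEG      -> [-72]
DUP      -> [-72, -72]
ADD      -> [-144]
PUSH -37 -> [-144, -37]
SWAP     -> [-37, -144]
ADD      -> [-181]
DUP      -> [-181, -181]
MUL      -> [32761]
PUSH 2   -> [32761, 2]
GT       -> [1]
PUSH 10  -> [1, 10]
PUSH 40  -> [1, 10, 40]
OVER     -> [1, 10, 40, 10]
DUP      -> [1, 10, 40, 10, 10]
ADD      -> [1, 10, 40, 20]
ROT      -> [1, 40, 20, 10]
NEG      -> [1, 40, 20, -10]
DIV      -> [1, 40, -2]
PUSH 11  -> [1, 40, -2, 11]
ADD      -> [1, 40, 9]
OVER     -> [1, 40, 9, 40]
SUB      -> [1, 40, -31]
STORE 1  -> [1, 40]
POP      -> [1]
PUSH -48 -> [1, -48]
PUSH 9   -> [1, -48, 9]
STORE 0  -> [1, -48]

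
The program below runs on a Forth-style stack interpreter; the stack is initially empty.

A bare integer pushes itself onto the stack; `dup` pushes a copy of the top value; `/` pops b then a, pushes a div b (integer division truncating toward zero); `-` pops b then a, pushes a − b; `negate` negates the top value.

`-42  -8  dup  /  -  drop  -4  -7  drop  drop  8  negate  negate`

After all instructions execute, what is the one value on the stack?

8

-42    → [-42]
-8     → [-42, -8]
dup    → [-42, -8, -8]
/      → [-42, 1]
-      → [-43]
drop   → []
-4     → [-4]
-7     → [-4, -7]
drop   → [-4]
drop   → []
8      → [8]
negate → [-8]
negate → [8]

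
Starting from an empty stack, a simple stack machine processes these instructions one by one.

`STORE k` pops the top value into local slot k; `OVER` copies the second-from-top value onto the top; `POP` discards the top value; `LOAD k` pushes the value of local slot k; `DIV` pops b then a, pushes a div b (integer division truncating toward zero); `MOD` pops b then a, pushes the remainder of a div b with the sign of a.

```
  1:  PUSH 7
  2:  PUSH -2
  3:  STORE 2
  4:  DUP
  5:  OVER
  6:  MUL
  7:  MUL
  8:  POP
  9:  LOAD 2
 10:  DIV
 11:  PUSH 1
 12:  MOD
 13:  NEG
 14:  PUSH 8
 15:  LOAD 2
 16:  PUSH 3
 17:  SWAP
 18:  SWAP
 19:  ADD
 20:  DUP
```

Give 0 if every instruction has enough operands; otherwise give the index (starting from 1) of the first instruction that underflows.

10

PUSH 7  -> [7]
PUSH -2 -> [7, -2]
STORE 2 -> [7]
DUP     -> [7, 7]
OVER    -> [7, 7, 7]
MUL     -> [7, 49]
MUL     -> [343]
POP     -> []
LOAD 2  -> [-2]
DIV  — needs 2 operands, stack has 1 → underflow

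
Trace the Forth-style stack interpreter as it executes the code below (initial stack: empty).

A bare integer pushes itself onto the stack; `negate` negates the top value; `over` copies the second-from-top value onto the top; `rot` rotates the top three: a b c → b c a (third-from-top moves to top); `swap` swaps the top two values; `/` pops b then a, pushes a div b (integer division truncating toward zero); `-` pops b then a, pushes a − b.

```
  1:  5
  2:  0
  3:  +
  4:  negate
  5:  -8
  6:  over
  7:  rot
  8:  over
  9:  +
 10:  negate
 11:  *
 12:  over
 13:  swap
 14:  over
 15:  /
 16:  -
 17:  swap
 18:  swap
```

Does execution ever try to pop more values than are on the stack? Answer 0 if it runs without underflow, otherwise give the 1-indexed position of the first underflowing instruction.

0

5       5
0       5 0
+       5
negate  -5
-8      -5 -8
over    -5 -8 -5
rot     -8 -5 -5
over    -8 -5 -5 -5
+       -8 -5 -10
negate  -8 -5 10
*       -8 -50
over    -8 -50 -8
swap    -8 -8 -50
over    -8 -8 -50 -8
/       -8 -8 6
-       -8 -14
swap    -14 -8
swap    -8 -14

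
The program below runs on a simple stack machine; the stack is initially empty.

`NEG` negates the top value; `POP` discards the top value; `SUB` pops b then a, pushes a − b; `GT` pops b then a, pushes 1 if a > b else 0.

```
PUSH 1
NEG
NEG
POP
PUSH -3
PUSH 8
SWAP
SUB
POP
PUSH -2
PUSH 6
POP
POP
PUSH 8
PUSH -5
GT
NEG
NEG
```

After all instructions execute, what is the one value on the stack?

PUSH 1  : 1
NEG     : -1
NEG     : 1
POP     : (empty)
PUSH -3 : -3
PUSH 8  : -3 8
SWAP    : 8 -3
SUB     : 11
POP     : (empty)
PUSH -2 : -2
PUSH 6  : -2 6
POP     : -2
POP     : (empty)
PUSH 8  : 8
PUSH -5 : 8 -5
GT      : 1
NEG     : -1
NEG     : 1

1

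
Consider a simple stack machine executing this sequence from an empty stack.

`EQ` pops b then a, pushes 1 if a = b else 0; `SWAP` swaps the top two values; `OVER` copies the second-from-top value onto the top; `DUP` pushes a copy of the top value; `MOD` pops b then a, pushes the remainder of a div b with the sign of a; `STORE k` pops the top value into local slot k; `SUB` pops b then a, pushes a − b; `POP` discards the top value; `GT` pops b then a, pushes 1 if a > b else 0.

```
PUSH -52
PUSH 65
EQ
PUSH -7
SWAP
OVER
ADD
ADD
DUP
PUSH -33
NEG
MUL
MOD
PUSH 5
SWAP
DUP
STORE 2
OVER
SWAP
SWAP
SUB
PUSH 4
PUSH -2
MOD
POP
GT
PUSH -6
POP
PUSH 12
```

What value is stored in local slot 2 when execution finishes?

PUSH -52 → -52
PUSH 65  → -52 65
EQ       → 0
PUSH -7  → 0 -7
SWAP     → -7 0
OVER     → -7 0 -7
ADD      → -7 -7
ADD      → -14
DUP      → -14 -14
PUSH -33 → -14 -14 -33
NEG      → -14 -14 33
MUL      → -14 -462
MOD      → -14
PUSH 5   → -14 5
SWAP     → 5 -14
DUP      → 5 -14 -14
STORE 2  → 5 -14
OVER     → 5 -14 5
SWAP     → 5 5 -14
SWAP     → 5 -14 5
SUB      → 5 -19
PUSH 4   → 5 -19 4
PUSH -2  → 5 -19 4 -2
MOD      → 5 -19 0
POP      → 5 -19
GT       → 1
PUSH -6  → 1 -6
POP      → 1
PUSH 12  → 1 12

-14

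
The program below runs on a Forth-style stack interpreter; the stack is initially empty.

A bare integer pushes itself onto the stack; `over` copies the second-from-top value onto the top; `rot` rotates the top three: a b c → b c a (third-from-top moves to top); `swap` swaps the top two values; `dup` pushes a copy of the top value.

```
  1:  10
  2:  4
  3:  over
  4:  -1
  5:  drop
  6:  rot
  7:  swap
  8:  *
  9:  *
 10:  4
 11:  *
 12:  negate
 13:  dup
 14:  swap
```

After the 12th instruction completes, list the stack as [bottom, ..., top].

10     : [10]
4      : [10, 4]
over   : [10, 4, 10]
-1     : [10, 4, 10, -1]
drop   : [10, 4, 10]
rot    : [4, 10, 10]
swap   : [4, 10, 10]
*      : [4, 100]
*      : [400]
4      : [400, 4]
*      : [1600]
negate : [-1600]

[-1600]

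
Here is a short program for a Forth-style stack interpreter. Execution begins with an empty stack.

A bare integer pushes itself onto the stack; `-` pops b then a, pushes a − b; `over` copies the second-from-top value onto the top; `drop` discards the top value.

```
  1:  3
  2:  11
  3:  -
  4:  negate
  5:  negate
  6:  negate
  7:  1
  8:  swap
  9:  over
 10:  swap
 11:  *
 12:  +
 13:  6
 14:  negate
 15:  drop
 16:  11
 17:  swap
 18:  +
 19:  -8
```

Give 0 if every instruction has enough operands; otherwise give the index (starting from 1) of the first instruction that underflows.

0

3       [3]
11      [3, 11]
-       [-8]
negate  [8]
negate  [-8]
negate  [8]
1       [8, 1]
swap    [1, 8]
over    [1, 8, 1]
swap    [1, 1, 8]
*       [1, 8]
+       [9]
6       [9, 6]
negate  [9, -6]
drop    [9]
11      [9, 11]
swap    [11, 9]
+       [20]
-8      [20, -8]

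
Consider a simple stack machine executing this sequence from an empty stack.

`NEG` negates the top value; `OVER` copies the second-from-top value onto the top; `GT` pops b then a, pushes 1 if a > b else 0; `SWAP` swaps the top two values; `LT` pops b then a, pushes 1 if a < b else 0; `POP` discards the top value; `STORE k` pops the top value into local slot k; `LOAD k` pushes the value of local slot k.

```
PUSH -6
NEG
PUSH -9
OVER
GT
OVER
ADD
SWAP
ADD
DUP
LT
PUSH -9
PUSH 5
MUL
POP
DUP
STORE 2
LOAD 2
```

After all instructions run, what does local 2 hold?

0

PUSH -6 -> [-6]
NEG     -> [6]
PUSH -9 -> [6, -9]
OVER    -> [6, -9, 6]
GT      -> [6, 0]
OVER    -> [6, 0, 6]
ADD     -> [6, 6]
SWAP    -> [6, 6]
ADD     -> [12]
DUP     -> [12, 12]
LT      -> [0]
PUSH -9 -> [0, -9]
PUSH 5  -> [0, -9, 5]
MUL     -> [0, -45]
POP     -> [0]
DUP     -> [0, 0]
STORE 2 -> [0]
LOAD 2  -> [0, 0]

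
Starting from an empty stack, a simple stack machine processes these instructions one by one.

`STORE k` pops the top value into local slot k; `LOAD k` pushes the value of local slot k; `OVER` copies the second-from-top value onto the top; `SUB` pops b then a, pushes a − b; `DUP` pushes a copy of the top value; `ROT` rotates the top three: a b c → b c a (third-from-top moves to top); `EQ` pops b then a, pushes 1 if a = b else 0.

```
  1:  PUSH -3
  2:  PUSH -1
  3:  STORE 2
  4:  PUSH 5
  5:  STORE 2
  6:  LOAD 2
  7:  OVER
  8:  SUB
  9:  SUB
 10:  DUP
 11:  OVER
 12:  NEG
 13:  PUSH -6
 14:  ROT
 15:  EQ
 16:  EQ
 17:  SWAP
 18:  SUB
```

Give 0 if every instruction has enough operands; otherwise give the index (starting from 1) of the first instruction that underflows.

PUSH -3 : [-3]
PUSH -1 : [-3, -1]
STORE 2 : [-3]
PUSH 5  : [-3, 5]
STORE 2 : [-3]
LOAD 2  : [-3, 5]
OVER    : [-3, 5, -3]
SUB     : [-3, 8]
SUB     : [-11]
DUP     : [-11, -11]
OVER    : [-11, -11, -11]
NEG     : [-11, -11, 11]
PUSH -6 : [-11, -11, 11, -6]
ROT     : [-11, 11, -6, -11]
EQ      : [-11, 11, 0]
EQ      : [-11, 0]
SWAP    : [0, -11]
SUB     : [11]

0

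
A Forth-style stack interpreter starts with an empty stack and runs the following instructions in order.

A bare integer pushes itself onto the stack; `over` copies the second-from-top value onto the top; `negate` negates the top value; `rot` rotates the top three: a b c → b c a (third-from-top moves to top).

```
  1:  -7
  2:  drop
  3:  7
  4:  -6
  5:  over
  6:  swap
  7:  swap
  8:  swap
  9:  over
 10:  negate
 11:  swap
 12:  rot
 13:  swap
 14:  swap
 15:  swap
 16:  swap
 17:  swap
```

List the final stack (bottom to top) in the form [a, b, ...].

-7     : [-7]
drop   : []
7      : [7]
-6     : [7, -6]
over   : [7, -6, 7]
swap   : [7, 7, -6]
swap   : [7, -6, 7]
swap   : [7, 7, -6]
over   : [7, 7, -6, 7]
negate : [7, 7, -6, -7]
swap   : [7, 7, -7, -6]
rot    : [7, -7, -6, 7]
swap   : [7, -7, 7, -6]
swap   : [7, -7, -6, 7]
swap   : [7, -7, 7, -6]
swap   : [7, -7, -6, 7]
swap   : [7, -7, 7, -6]

[7, -7, 7, -6]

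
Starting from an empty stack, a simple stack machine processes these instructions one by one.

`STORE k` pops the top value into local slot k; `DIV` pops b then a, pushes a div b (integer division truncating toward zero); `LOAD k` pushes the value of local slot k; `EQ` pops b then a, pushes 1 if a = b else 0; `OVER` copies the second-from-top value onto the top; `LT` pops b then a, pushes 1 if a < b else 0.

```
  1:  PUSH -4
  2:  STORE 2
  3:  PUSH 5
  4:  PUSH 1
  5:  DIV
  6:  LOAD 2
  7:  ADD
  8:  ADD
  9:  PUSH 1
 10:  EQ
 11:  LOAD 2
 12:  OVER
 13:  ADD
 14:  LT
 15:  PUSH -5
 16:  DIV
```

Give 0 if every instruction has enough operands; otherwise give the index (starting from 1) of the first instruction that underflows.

PUSH -4 : [-4]
STORE 2 : []
PUSH 5  : [5]
PUSH 1  : [5, 1]
DIV     : [5]
LOAD 2  : [5, -4]
ADD     : [1]
ADD  — needs 2 operands, stack has 1 → underflow

8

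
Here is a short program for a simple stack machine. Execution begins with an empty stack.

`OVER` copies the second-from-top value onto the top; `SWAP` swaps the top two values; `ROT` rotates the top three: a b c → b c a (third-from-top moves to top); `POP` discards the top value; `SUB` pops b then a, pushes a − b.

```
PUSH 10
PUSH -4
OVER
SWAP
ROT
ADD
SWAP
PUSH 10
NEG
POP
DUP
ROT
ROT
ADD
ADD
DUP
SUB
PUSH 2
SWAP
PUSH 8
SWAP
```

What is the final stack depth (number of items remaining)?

PUSH 10 : 10
PUSH -4 : 10 -4
OVER    : 10 -4 10
SWAP    : 10 10 -4
ROT     : 10 -4 10
ADD     : 10 6
SWAP    : 6 10
PUSH 10 : 6 10 10
NEG     : 6 10 -10
POP     : 6 10
DUP     : 6 10 10
ROT     : 10 10 6
ROT     : 10 6 10
ADD     : 10 16
ADD     : 26
DUP     : 26 26
SUB     : 0
PUSH 2  : 0 2
SWAP    : 2 0
PUSH 8  : 2 0 8
SWAP    : 2 8 0

3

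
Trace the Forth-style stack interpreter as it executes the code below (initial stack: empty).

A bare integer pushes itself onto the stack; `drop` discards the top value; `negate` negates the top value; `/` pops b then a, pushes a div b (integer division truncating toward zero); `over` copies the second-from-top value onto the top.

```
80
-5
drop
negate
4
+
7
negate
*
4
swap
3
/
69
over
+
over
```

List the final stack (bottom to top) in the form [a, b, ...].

[4, 177, 246, 177]

80     -> 80
-5     -> 80 -5
drop   -> 80
negate -> -80
4      -> -80 4
+      -> -76
7      -> -76 7
negate -> -76 -7
*      -> 532
4      -> 532 4
swap   -> 4 532
3      -> 4 532 3
/      -> 4 177
69     -> 4 177 69
over   -> 4 177 69 177
+      -> 4 177 246
over   -> 4 177 246 177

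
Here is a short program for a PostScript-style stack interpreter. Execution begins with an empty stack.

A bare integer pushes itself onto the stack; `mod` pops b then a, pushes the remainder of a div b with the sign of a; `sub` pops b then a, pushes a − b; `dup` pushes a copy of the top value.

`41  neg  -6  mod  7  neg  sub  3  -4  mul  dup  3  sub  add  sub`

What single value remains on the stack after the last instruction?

41  → 41
neg → -41
-6  → -41 -6
mod → -5
7   → -5 7
neg → -5 -7
sub → 2
3   → 2 3
-4  → 2 3 -4
mul → 2 -12
dup → 2 -12 -12
3   → 2 -12 -12 3
sub → 2 -12 -15
add → 2 -27
sub → 29

29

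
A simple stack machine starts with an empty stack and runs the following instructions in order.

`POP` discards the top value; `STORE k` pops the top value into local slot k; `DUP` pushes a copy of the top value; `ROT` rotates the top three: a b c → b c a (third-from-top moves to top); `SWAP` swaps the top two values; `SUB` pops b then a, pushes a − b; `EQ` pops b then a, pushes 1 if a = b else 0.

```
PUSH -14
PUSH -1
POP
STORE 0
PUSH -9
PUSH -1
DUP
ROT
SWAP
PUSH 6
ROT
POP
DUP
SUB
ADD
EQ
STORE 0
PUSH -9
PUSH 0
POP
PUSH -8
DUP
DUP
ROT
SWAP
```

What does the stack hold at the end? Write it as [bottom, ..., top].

PUSH -14  -14
PUSH -1   -14 -1
POP       -14
STORE 0   (empty)
PUSH -9   -9
PUSH -1   -9 -1
DUP       -9 -1 -1
ROT       -1 -1 -9
SWAP      -1 -9 -1
PUSH 6    -1 -9 -1 6
ROT       -1 -1 6 -9
POP       -1 -1 6
DUP       -1 -1 6 6
SUB       -1 -1 0
ADD       -1 -1
EQ        1
STORE 0   (empty)
PUSH -9   -9
PUSH 0    -9 0
POP       -9
PUSH -8   -9 -8
DUP       -9 -8 -8
DUP       -9 -8 -8 -8
ROT       -9 -8 -8 -8
SWAP      -9 -8 -8 -8

[-9, -8, -8, -8]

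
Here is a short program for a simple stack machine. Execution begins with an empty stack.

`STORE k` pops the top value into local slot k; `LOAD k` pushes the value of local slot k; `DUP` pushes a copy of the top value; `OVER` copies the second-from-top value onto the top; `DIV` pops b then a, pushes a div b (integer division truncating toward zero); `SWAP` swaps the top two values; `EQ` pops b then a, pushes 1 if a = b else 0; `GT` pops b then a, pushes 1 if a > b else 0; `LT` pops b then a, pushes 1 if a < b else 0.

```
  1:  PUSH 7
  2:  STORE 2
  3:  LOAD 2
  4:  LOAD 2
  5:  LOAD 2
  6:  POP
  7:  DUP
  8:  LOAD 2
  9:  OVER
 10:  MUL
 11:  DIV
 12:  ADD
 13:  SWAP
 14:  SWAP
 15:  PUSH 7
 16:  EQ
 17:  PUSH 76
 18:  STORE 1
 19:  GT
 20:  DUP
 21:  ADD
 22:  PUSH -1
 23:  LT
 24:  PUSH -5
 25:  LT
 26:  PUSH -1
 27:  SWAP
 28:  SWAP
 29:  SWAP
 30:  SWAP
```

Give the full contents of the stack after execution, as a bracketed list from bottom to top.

PUSH 7  → 7
STORE 2 → (empty)
LOAD 2  → 7
LOAD 2  → 7 7
LOAD 2  → 7 7 7
POP     → 7 7
DUP     → 7 7 7
LOAD 2  → 7 7 7 7
OVER    → 7 7 7 7 7
MUL     → 7 7 7 49
DIV     → 7 7 0
ADD     → 7 7
SWAP    → 7 7
SWAP    → 7 7
PUSH 7  → 7 7 7
EQ      → 7 1
PUSH 76 → 7 1 76
STORE 1 → 7 1
GT      → 1
DUP     → 1 1
ADD     → 2
PUSH -1 → 2 -1
LT      → 0
PUSH -5 → 0 -5
LT      → 0
PUSH -1 → 0 -1
SWAP    → -1 0
SWAP    → 0 -1
SWAP    → -1 0
SWAP    → 0 -1

[0, -1]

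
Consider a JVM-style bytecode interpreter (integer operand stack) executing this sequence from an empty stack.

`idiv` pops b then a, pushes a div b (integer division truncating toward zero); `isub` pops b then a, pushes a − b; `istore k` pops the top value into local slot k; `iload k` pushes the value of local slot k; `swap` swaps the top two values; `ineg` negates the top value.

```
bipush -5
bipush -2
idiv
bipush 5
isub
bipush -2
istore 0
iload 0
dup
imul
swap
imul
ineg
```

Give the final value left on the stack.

bipush -5 -> -5
bipush -2 -> -5 -2
idiv      -> 2
bipush 5  -> 2 5
isub      -> -3
bipush -2 -> -3 -2
istore 0  -> -3
iload 0   -> -3 -2
dup       -> -3 -2 -2
imul      -> -3 4
swap      -> 4 -3
imul      -> -12
ineg      -> 12

12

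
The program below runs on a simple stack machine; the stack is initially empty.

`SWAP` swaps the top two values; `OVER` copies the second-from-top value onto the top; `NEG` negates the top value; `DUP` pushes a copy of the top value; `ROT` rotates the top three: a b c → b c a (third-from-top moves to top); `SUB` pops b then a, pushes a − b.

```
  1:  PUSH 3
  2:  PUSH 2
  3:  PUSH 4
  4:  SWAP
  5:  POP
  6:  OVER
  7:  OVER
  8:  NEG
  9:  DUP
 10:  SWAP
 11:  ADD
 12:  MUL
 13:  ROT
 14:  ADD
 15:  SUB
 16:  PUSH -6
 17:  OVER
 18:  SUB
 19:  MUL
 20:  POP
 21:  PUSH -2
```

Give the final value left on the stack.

-2

PUSH 3   [3]
PUSH 2   [3, 2]
PUSH 4   [3, 2, 4]
SWAP     [3, 4, 2]
POP      [3, 4]
OVER     [3, 4, 3]
OVER     [3, 4, 3, 4]
NEG      [3, 4, 3, -4]
DUP      [3, 4, 3, -4, -4]
SWAP     [3, 4, 3, -4, -4]
ADD      [3, 4, 3, -8]
MUL      [3, 4, -24]
ROT      [4, -24, 3]
ADD      [4, -21]
SUB      [25]
PUSH -6  [25, -6]
OVER     [25, -6, 25]
SUB      [25, -31]
MUL      [-775]
POP      []
PUSH -2  [-2]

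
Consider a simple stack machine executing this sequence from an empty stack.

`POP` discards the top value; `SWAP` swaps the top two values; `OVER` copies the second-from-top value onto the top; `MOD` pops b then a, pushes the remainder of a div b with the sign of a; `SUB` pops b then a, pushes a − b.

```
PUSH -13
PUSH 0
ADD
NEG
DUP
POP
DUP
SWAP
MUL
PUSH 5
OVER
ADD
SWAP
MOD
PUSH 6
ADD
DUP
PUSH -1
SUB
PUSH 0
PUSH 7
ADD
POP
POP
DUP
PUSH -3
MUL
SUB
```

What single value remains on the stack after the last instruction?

44

PUSH -13  -13
PUSH 0    -13 0
ADD       -13
NEG       13
DUP       13 13
POP       13
DUP       13 13
SWAP      13 13
MUL       169
PUSH 5    169 5
OVER      169 5 169
ADD       169 174
SWAP      174 169
MOD       5
PUSH 6    5 6
ADD       11
DUP       11 11
PUSH -1   11 11 -1
SUB       11 12
PUSH 0    11 12 0
PUSH 7    11 12 0 7
ADD       11 12 7
POP       11 12
POP       11
DUP       11 11
PUSH -3   11 11 -3
MUL       11 -33
SUB       44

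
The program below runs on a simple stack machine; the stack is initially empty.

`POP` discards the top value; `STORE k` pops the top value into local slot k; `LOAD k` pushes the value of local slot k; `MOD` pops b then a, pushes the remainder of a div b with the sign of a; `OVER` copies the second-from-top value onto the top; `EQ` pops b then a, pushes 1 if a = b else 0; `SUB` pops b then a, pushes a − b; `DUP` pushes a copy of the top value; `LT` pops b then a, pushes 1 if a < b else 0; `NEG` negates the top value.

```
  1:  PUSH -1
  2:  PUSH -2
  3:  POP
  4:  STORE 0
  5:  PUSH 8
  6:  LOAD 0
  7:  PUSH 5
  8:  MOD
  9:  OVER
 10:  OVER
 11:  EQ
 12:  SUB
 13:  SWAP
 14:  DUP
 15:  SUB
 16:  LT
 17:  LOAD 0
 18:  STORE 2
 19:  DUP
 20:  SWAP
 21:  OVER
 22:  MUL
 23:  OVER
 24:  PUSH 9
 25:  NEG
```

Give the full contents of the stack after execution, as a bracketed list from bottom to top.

PUSH -1 → -1
PUSH -2 → -1 -2
POP     → -1
STORE 0 → (empty)
PUSH 8  → 8
LOAD 0  → 8 -1
PUSH 5  → 8 -1 5
MOD     → 8 -1
OVER    → 8 -1 8
OVER    → 8 -1 8 -1
EQ      → 8 -1 0
SUB     → 8 -1
SWAP    → -1 8
DUP     → -1 8 8
SUB     → -1 0
LT      → 1
LOAD 0  → 1 -1
STORE 2 → 1
DUP     → 1 1
SWAP    → 1 1
OVER    → 1 1 1
MUL     → 1 1
OVER    → 1 1 1
PUSH 9  → 1 1 1 9
NEG     → 1 1 1 -9

[1, 1, 1, -9]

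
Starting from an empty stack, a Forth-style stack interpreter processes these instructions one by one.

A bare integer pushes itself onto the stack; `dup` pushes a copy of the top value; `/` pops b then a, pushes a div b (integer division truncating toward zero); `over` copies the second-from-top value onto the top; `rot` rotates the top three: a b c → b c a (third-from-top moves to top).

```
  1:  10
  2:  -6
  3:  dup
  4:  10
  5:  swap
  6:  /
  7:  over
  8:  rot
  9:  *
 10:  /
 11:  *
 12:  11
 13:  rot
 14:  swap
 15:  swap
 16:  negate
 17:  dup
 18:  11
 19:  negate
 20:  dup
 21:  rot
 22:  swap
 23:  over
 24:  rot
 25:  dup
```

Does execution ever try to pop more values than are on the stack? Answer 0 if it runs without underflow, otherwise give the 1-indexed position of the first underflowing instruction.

10   → 10
-6   → 10 -6
dup  → 10 -6 -6
10   → 10 -6 -6 10
swap → 10 -6 10 -6
/    → 10 -6 -1
over → 10 -6 -1 -6
rot  → 10 -1 -6 -6
*    → 10 -1 36
/    → 10 0
*    → 0
11   → 0 11
rot  — needs 3 operands, stack has 2 → underflow

13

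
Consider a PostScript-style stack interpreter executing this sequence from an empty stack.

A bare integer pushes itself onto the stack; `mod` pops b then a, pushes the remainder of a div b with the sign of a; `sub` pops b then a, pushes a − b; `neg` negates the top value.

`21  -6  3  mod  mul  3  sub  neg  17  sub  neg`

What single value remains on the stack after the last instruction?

14

21  -> 21
-6  -> 21 -6
3   -> 21 -6 3
mod -> 21 0
mul -> 0
3   -> 0 3
sub -> -3
neg -> 3
17  -> 3 17
sub -> -14
neg -> 14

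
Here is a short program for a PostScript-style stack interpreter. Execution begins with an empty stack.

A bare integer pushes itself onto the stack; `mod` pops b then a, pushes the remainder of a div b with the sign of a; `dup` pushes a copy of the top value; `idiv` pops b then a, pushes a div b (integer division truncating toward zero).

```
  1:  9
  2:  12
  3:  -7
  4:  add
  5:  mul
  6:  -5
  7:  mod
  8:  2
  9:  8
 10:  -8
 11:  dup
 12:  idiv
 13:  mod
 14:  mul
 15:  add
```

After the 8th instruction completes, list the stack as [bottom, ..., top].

9   : [9]
12  : [9, 12]
-7  : [9, 12, -7]
add : [9, 5]
mul : [45]
-5  : [45, -5]
mod : [0]
2   : [0, 2]

[0, 2]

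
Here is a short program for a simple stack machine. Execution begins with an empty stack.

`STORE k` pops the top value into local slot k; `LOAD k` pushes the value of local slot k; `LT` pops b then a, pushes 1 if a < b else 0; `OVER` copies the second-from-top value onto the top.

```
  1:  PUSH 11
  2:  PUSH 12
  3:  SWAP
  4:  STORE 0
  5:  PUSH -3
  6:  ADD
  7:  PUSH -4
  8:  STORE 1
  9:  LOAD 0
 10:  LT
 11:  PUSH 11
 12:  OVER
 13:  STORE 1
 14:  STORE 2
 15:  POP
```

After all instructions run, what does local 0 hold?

PUSH 11  11
PUSH 12  11 12
SWAP     12 11
STORE 0  12
PUSH -3  12 -3
ADD      9
PUSH -4  9 -4
STORE 1  9
LOAD 0   9 11
LT       1
PUSH 11  1 11
OVER     1 11 1
STORE 1  1 11
STORE 2  1
POP      (empty)

11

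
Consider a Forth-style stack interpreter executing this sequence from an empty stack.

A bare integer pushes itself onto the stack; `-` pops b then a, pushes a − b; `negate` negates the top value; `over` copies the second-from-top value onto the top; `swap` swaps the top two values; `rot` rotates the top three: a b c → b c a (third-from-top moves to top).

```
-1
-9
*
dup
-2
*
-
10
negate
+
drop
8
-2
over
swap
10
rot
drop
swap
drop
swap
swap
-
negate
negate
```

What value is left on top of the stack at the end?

-2

-1     : [-1]
-9     : [-1, -9]
*      : [9]
dup    : [9, 9]
-2     : [9, 9, -2]
*      : [9, -18]
-      : [27]
10     : [27, 10]
negate : [27, -10]
+      : [17]
drop   : []
8      : [8]
-2     : [8, -2]
over   : [8, -2, 8]
swap   : [8, 8, -2]
10     : [8, 8, -2, 10]
rot    : [8, -2, 10, 8]
drop   : [8, -2, 10]
swap   : [8, 10, -2]
drop   : [8, 10]
swap   : [10, 8]
swap   : [8, 10]
-      : [-2]
negate : [2]
negate : [-2]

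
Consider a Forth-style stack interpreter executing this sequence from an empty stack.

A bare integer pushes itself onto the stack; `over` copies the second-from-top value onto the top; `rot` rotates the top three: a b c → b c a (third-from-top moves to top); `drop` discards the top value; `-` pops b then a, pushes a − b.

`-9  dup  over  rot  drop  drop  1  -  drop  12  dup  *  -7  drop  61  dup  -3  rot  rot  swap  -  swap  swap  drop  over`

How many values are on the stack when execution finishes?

3

-9   : -9
dup  : -9 -9
over : -9 -9 -9
rot  : -9 -9 -9
drop : -9 -9
drop : -9
1    : -9 1
-    : -10
drop : (empty)
12   : 12
dup  : 12 12
*    : 144
-7   : 144 -7
drop : 144
61   : 144 61
dup  : 144 61 61
-3   : 144 61 61 -3
rot  : 144 61 -3 61
rot  : 144 -3 61 61
swap : 144 -3 61 61
-    : 144 -3 0
swap : 144 0 -3
swap : 144 -3 0
drop : 144 -3
over : 144 -3 144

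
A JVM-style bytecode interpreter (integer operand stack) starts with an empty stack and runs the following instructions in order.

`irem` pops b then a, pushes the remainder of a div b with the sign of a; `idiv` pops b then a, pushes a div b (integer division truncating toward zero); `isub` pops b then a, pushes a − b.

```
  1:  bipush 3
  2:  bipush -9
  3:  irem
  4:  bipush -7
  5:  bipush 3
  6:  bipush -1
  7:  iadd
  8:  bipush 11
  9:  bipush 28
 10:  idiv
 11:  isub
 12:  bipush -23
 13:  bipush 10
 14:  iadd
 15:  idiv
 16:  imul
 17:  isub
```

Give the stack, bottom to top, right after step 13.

[3, -7, 2, -23, 10]

bipush 3   : 3
bipush -9  : 3 -9
irem       : 3
bipush -7  : 3 -7
bipush 3   : 3 -7 3
bipush -1  : 3 -7 3 -1
iadd       : 3 -7 2
bipush 11  : 3 -7 2 11
bipush 28  : 3 -7 2 11 28
idiv       : 3 -7 2 0
isub       : 3 -7 2
bipush -23 : 3 -7 2 -23
bipush 10  : 3 -7 2 -23 10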